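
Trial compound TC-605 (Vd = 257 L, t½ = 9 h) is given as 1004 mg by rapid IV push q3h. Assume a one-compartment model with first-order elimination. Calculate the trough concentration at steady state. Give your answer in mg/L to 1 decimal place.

k = ln2/t½ = ln2/9 ≈ 0.077016 h⁻¹; fraction remaining f = e^(−kτ) = e^(−0.077016×3) ≈ 0.7937.
At steady state, accumulation factor R = 1/(1 − e^(−kτ)) ≈ 4.8473.
Single-dose peak C₀ = D/Vd = 1004/257 ≈ 3.907 mg/L.
Steady-state peak Cmax,ss = C₀·R ≈ 3.907 × 4.8473 ≈ 18.938 mg/L.
One interval later, Cmin,ss = Cmax,ss·e^(−kτ) ≈ 18.938 × 0.7937 ≈ 15.031 mg/L.

15.0 mg/L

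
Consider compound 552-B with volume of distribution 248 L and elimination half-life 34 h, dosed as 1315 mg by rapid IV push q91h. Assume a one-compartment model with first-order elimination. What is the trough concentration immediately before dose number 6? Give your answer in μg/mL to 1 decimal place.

1.0 μg/mL

f = (1/2)^(τ/t½) = (1/2)^(91/34) ≈ 0.1564.
C₀ = D/Vd = 1315/248 ≈ 5.302 μg/mL.
Before the 6th dose, 5 doses have been given. Superposition: Cmin = C₀·(f + f² + … + f^5).
≈ 5.302 × (0.1564 + 0.0245 + 0.0038 + 0.0006 + 0.0001) ≈ 5.302 × 0.1854 ≈ 0.983 μg/mL.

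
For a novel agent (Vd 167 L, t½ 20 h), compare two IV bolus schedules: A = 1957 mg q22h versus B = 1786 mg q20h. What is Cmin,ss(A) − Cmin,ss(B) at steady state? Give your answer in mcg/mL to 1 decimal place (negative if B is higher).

-0.4 mcg/mL

Regimen A: f = (1/2)^(22/20) ≈ 0.4665; Cmin,ss = (1957/167)·f/(1−f) ≈ 10.247 mcg/mL.
Regimen B: f = (1/2)^(20/20) ≈ 0.5000; Cmin,ss = (1786/167)·f/(1−f) ≈ 10.695 mcg/mL.
Difference ≈ 10.247 − 10.695 ≈ -0.448 mcg/mL.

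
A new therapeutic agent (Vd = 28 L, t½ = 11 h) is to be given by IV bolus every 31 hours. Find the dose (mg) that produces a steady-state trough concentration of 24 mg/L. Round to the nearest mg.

τ/t½ = 31/11 ≈ 2.8182, so f = (1/2)^(31/11) ≈ 0.141789.
Cmin,ss = (D/Vd)·f/(1−f), so D = Cmin,ss·Vd·(1−f)/f.
D = 24 × 28 × (1−f)/f ≈ 24 × 28 × 6.05273 ≈ 4067.43 mg.

4067 mg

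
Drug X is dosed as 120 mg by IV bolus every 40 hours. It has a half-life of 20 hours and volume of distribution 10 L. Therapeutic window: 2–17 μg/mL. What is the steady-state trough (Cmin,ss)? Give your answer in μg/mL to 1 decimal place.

The dosing interval is 2 half-lives, so f = 2^(−2) = 0.25.
At steady state, R = 1/(1 − 0.25) = 4/3.
Single-dose peak C₀ = D/Vd = 120/10 = 12 μg/mL.
Steady-state peak Cmax,ss = C₀·R = 12 × 4/3 ≈ 16.000 μg/mL.
Steady-state trough Cmin,ss = Cmax,ss·f ≈ 16.000 × 0.25 ≈ 4.000 μg/mL.
Trough 4.0 μg/mL vs MEC 2 μg/mL: adequate.

4.0 μg/mL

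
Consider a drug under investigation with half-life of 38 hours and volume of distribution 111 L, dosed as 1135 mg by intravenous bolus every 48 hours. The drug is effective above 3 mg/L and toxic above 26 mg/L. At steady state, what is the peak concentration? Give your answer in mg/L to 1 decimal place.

17.5 mg/L

k = ln2/t½ = ln2/38 ≈ 0.018241 h⁻¹; fraction remaining f = e^(−kτ) = e^(−0.018241×48) ≈ 0.4166.
Accumulation ratio R = 1/(1 − f) ≈ 1/0.5834 ≈ 1.7141.
Single-dose peak C₀ = D/Vd = 1135/111 ≈ 10.225 mg/L.
Steady-state peak Cmax,ss = C₀·R ≈ 10.225 × 1.7141 ≈ 17.527 mg/L.
Peak 17.5 mg/L vs MTC 26 mg/L: below toxic threshold.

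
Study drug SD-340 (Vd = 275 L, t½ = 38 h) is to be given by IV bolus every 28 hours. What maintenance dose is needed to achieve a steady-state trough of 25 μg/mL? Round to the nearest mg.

4582 mg

τ/t½ = 28/38 ≈ 0.73684, so f = (1/2)^(28/38) ≈ 0.600051.
Cmin,ss = (D/Vd)·f/(1−f), so D = Cmin,ss·Vd·(1−f)/f.
D = 25 × 275 × (1−f)/f ≈ 25 × 275 × 0.66653 ≈ 4582.39 mg.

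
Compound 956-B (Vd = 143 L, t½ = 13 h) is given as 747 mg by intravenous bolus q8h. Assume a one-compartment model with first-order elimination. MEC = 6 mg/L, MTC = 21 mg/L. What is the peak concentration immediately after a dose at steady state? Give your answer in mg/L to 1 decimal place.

Over one 8-h interval, 8/13 ≈ 0.61538 half-lives elapse, leaving f ≈ 0.6528 of each dose.
Accumulation ratio R = 1/(1 − f) ≈ 1/0.3472 ≈ 2.8802.
Each bolus raises the concentration by D/Vd = 747/143 ≈ 5.224 mg/L.
Steady-state peak Cmax,ss = C₀·R ≈ 5.224 × 2.8802 ≈ 15.046 mg/L.
Peak 15.0 mg/L vs MTC 21 mg/L: below toxic threshold.

15.0 mg/L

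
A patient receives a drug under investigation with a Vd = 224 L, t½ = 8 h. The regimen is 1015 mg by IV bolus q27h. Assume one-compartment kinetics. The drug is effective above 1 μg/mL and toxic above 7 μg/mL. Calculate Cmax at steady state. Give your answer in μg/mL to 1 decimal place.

5.0 μg/mL

Over one 27-h interval, 27/8 ≈ 3.375 half-lives elapse, leaving f ≈ 0.0964 of each dose.
Accumulation ratio R = 1/(1 − f) ≈ 1/0.9036 ≈ 1.1067.
Each bolus raises the concentration by D/Vd = 1015/224 ≈ 4.531 μg/mL.
Cmax,ss = C₀/(1 − f) ≈ 4.531/0.9036 ≈ 5.014 μg/mL.
Peak 5.0 μg/mL vs MTC 7 μg/mL: below toxic threshold.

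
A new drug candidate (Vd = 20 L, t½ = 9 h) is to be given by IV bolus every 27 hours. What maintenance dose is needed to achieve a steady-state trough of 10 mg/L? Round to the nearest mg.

τ/t½ = 27/9 ≈ 3, so f = (1/2)^(27/9) ≈ 0.125000.
Cmin,ss = (D/Vd)·f/(1−f), so D = Cmin,ss·Vd·(1−f)/f.
D = 10 × 20 × (1−f)/f ≈ 10 × 20 × 7.00000 ≈ 1400.00 mg.

1400 mg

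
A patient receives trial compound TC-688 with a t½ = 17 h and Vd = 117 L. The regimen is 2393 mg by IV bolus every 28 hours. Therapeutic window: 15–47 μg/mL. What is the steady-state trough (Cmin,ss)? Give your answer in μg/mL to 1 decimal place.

9.6 μg/mL

τ/t½ = 28/17 ≈ 1.6471, so fraction remaining f = (1/2)^(28/17) ≈ 0.3193.
At steady state, accumulation factor R = 1/(1 − e^(−kτ)) ≈ 1.4691.
Each bolus raises the concentration by D/Vd = 2393/117 ≈ 20.453 μg/mL.
Cmax,ss = C₀/(1 − f) ≈ 20.453/0.6807 ≈ 30.047 μg/mL.
Steady-state trough Cmin,ss = Cmax,ss·f ≈ 30.047 × 0.3193 ≈ 9.594 μg/mL.
Trough 9.6 μg/mL vs MEC 15 μg/mL: subtherapeutic.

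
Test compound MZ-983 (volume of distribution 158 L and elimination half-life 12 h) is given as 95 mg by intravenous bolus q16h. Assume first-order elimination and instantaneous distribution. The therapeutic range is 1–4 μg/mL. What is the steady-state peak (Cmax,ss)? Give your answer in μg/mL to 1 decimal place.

Over one 16-h interval, 16/12 ≈ 1.3333 half-lives elapse, leaving f ≈ 0.3969 of each dose.
Accumulation ratio R = 1/(1 − f) ≈ 1/0.6031 ≈ 1.6581.
Single-dose peak C₀ = D/Vd = 95/158 ≈ 0.601 μg/mL.
Steady-state peak Cmax,ss = C₀·R ≈ 0.601 × 1.6581 ≈ 0.997 μg/mL.
Peak 1.0 μg/mL vs MTC 4 μg/mL: below toxic threshold.

1.0 μg/mL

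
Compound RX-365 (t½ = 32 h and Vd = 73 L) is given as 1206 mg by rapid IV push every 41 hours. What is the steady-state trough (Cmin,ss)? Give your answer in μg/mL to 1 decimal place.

11.5 μg/mL

k = ln2/t½ = ln2/32 ≈ 0.021661 h⁻¹; fraction remaining f = e^(−kτ) = e^(−0.021661×41) ≈ 0.4114.
At steady state, accumulation factor R = 1/(1 − e^(−kτ)) ≈ 1.6989.
Each bolus raises the concentration by D/Vd = 1206/73 ≈ 16.521 μg/mL.
Steady-state peak Cmax,ss = C₀·R ≈ 16.521 × 1.6989 ≈ 28.068 μg/mL.
One interval later, Cmin,ss = Cmax,ss·e^(−kτ) ≈ 28.068 × 0.4114 ≈ 11.547 μg/mL.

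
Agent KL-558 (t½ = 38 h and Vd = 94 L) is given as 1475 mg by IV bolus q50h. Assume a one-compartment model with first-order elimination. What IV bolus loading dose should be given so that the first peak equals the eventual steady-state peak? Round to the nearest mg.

2465 mg

f = (1/2)^(50/38) ≈ 0.401706; accumulation ratio R = 1/(1−f) ≈ 1.67142.
Loading dose to hit Cmax,ss on first dose: D_load = D_maint·R ≈ 1475 × 1.67142 ≈ 2465.34 mg.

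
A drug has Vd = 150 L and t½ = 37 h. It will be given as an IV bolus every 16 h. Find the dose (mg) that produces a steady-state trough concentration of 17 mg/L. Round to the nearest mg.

891 mg

τ/t½ = 16/37 ≈ 0.43243, so f = (1/2)^(16/37) ≈ 0.741011.
Cmin,ss = (D/Vd)·f/(1−f), so D = Cmin,ss·Vd·(1−f)/f.
D = 17 × 150 × (1−f)/f ≈ 17 × 150 × 0.34951 ≈ 891.25 mg.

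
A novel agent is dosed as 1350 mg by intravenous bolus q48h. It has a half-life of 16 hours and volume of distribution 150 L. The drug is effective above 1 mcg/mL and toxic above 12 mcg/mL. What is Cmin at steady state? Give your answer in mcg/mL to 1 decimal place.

The dosing interval is 3 half-lives, so f = 2^(−3) = 0.125.
At steady state, R = 1/(1 − 0.125) = 8/7.
Single-dose peak C₀ = D/Vd = 1350/150 = 9 mcg/mL.
Steady-state peak Cmax,ss = C₀·R = 9 × 8/7 ≈ 10.286 mcg/mL.
Steady-state trough Cmin,ss = Cmax,ss·f ≈ 10.286 × 0.125 ≈ 1.286 mcg/mL.
Trough 1.3 mcg/mL vs MEC 1 mcg/mL: adequate.

1.3 mcg/mL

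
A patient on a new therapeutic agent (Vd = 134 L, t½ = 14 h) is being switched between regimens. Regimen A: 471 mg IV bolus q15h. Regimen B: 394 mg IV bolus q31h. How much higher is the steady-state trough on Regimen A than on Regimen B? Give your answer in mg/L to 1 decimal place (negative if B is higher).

2.4 mg/L

Regimen A: f = (1/2)^(15/14) ≈ 0.4758; Cmin,ss = (471/134)·f/(1−f) ≈ 3.190 mg/L.
Regimen B: f = (1/2)^(31/14) ≈ 0.2155; Cmin,ss = (394/134)·f/(1−f) ≈ 0.808 mg/L.
Difference ≈ 3.190 − 0.808 ≈ 2.382 mg/L.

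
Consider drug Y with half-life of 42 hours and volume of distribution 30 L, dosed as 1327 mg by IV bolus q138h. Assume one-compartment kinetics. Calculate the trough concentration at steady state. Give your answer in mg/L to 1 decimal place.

5.1 mg/L

Over one 138-h interval, 138/42 ≈ 3.2857 half-lives elapse, leaving f ≈ 0.1025 of each dose.
Accumulation ratio R = 1/(1 − f) ≈ 1/0.8975 ≈ 1.1142.
Single-dose peak C₀ = D/Vd = 1327/30 ≈ 44.233 mg/L.
Cmax,ss = C₀/(1 − f) ≈ 44.233/0.8975 ≈ 49.285 mg/L.
One interval later, Cmin,ss = Cmax,ss·e^(−kτ) ≈ 49.285 × 0.1025 ≈ 5.052 mg/L.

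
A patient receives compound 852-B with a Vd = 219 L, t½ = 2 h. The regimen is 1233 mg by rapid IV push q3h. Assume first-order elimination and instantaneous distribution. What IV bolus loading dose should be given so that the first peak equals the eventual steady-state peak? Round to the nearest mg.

1907 mg

f = (1/2)^(3/2) ≈ 0.353553; accumulation ratio R = 1/(1−f) ≈ 1.54692.
Loading dose to hit Cmax,ss on first dose: D_load = D_maint·R ≈ 1233 × 1.54692 ≈ 1907.35 mg.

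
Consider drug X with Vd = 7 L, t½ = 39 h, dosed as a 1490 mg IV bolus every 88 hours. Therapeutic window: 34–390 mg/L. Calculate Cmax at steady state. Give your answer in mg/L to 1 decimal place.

269.2 mg/L

Over one 88-h interval, 88/39 ≈ 2.2564 half-lives elapse, leaving f ≈ 0.2093 of each dose.
At steady state, accumulation factor R = 1/(1 − e^(−kτ)) ≈ 1.2647.
Single-dose peak C₀ = D/Vd = 1490/7 ≈ 212.857 mg/L.
Steady-state peak Cmax,ss = C₀·R ≈ 212.857 × 1.2647 ≈ 269.200 mg/L.
Peak 269.2 mg/L vs MTC 390 mg/L: below toxic threshold.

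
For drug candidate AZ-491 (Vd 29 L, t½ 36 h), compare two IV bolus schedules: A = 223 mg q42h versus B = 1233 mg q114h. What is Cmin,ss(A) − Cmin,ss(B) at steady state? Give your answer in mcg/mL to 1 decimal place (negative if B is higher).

Regimen A: f = (1/2)^(42/36) ≈ 0.4454; Cmin,ss = (223/29)·f/(1−f) ≈ 6.176 mcg/mL.
Regimen B: f = (1/2)^(114/36) ≈ 0.1114; Cmin,ss = (1233/29)·f/(1−f) ≈ 5.330 mcg/mL.
Difference ≈ 6.176 − 5.330 ≈ 0.846 mcg/mL.

0.8 mcg/mL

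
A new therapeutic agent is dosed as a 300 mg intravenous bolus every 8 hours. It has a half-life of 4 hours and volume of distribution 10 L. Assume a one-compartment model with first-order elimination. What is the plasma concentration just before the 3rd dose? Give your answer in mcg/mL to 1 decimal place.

f = (1/2)^(τ/t½) = (1/2)^(8/4) ≈ 0.2500.
C₀ = D/Vd = 300/10 ≈ 30.000 mcg/mL.
Before the 3rd dose, 2 doses have been given. Superposition: Cmin = C₀·(f + f²).
≈ 30.000 × (0.2500 + 0.0625) ≈ 30.000 × 0.3125 ≈ 9.375 mcg/mL.

9.4 mcg/mL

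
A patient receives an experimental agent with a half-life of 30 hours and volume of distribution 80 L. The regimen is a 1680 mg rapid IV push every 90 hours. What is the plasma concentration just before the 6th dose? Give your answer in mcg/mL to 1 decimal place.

f = (1/2)^(τ/t½) = (1/2)^(90/30) ≈ 0.1250.
C₀ = D/Vd = 1680/80 ≈ 21.000 mcg/mL.
Before the 6th dose, 5 doses have been given. Superposition: Cmin = C₀·(f + f² + … + f^5).
≈ 21.000 × (0.1250 + 0.0156 + 0.0020 + 0.0002 + 0.0000) ≈ 21.000 × 0.1428 ≈ 2.999 mcg/mL.

3.0 mcg/mL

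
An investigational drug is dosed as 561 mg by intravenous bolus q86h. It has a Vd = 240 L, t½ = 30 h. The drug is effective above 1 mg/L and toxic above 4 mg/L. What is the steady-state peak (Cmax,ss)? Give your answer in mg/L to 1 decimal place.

Over one 86-h interval, 86/30 ≈ 2.8667 half-lives elapse, leaving f ≈ 0.1371 of each dose.
At steady state, accumulation factor R = 1/(1 − e^(−kτ)) ≈ 1.1589.
Each bolus raises the concentration by D/Vd = 561/240 ≈ 2.337 mg/L.
Steady-state peak Cmax,ss = C₀·R ≈ 2.337 × 1.1589 ≈ 2.708 mg/L.
Peak 2.7 mg/L vs MTC 4 mg/L: below toxic threshold.

2.7 mg/L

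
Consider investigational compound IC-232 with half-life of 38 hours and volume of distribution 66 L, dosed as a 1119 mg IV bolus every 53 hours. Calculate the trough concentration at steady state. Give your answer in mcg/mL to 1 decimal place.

k = ln2/t½ = ln2/38 ≈ 0.018241 h⁻¹; fraction remaining f = e^(−kτ) = e^(−0.018241×53) ≈ 0.3803.
At steady state, accumulation factor R = 1/(1 − e^(−kτ)) ≈ 1.6137.
Each bolus raises the concentration by D/Vd = 1119/66 ≈ 16.955 mcg/mL.
Cmax,ss = C₀/(1 − f) ≈ 16.955/0.6197 ≈ 27.360 mcg/mL.
One interval later, Cmin,ss = Cmax,ss·e^(−kτ) ≈ 27.360 × 0.3803 ≈ 10.405 mcg/mL.

10.4 mcg/mL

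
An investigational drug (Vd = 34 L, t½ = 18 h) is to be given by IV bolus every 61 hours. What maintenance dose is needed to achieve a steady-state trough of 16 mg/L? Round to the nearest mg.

5154 mg

τ/t½ = 61/18 ≈ 3.3889, so f = (1/2)^(61/18) ≈ 0.095465.
Cmin,ss = (D/Vd)·f/(1−f), so D = Cmin,ss·Vd·(1−f)/f.
D = 16 × 34 × (1−f)/f ≈ 16 × 34 × 9.47504 ≈ 5154.42 mg.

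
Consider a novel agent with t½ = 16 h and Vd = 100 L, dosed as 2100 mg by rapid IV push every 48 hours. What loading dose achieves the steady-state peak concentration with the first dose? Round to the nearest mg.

2400 mg

f = (1/2)^(48/16) ≈ 0.125000; accumulation ratio R = 1/(1−f) ≈ 1.14286.
Loading dose to hit Cmax,ss on first dose: D_load = D_maint·R ≈ 2100 × 1.14286 ≈ 2400.01 mg.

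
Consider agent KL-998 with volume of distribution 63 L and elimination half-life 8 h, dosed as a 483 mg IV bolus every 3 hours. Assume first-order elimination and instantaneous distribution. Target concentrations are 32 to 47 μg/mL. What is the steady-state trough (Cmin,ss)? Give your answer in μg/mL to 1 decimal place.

k = ln2/t½ = ln2/8 ≈ 0.086643 h⁻¹; fraction remaining f = e^(−kτ) = e^(−0.086643×3) ≈ 0.7711.
Accumulation ratio R = 1/(1 − f) ≈ 1/0.2289 ≈ 4.3687.
Single-dose peak C₀ = D/Vd = 483/63 ≈ 7.667 μg/mL.
Cmax,ss = C₀/(1 − f) ≈ 7.667/0.2289 ≈ 33.495 μg/mL.
One interval later, Cmin,ss = Cmax,ss·e^(−kτ) ≈ 33.495 × 0.7711 ≈ 25.828 μg/mL.
Trough 25.8 μg/mL vs MEC 32 μg/mL: subtherapeutic.

25.8 μg/mL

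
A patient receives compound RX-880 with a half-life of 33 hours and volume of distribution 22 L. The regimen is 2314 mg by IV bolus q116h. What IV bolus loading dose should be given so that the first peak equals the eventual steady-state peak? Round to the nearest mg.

2536 mg

f = (1/2)^(116/33) ≈ 0.087465; accumulation ratio R = 1/(1−f) ≈ 1.09585.
Loading dose to hit Cmax,ss on first dose: D_load = D_maint·R ≈ 2314 × 1.09585 ≈ 2535.80 mg.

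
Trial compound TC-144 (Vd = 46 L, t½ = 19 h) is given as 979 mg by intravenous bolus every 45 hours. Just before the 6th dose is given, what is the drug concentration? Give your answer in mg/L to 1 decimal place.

f = (1/2)^(τ/t½) = (1/2)^(45/19) ≈ 0.1937.
C₀ = D/Vd = 979/46 ≈ 21.283 mg/L.
Before the 6th dose, 5 doses have been given. Superposition: Cmin = C₀·(f + f² + … + f^5).
≈ 21.283 × (0.1937 + 0.0375 + 0.0073 + 0.0014 + 0.0003) ≈ 21.283 × 0.2402 ≈ 5.112 mg/L.

5.1 mg/L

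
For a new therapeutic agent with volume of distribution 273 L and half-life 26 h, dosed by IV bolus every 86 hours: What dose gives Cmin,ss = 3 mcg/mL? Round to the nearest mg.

τ/t½ = 86/26 ≈ 3.3077, so f = (1/2)^(86/26) ≈ 0.100992.
Cmin,ss = (D/Vd)·f/(1−f), so D = Cmin,ss·Vd·(1−f)/f.
D = 3 × 273 × (1−f)/f ≈ 3 × 273 × 8.90177 ≈ 7290.55 mg.

7291 mg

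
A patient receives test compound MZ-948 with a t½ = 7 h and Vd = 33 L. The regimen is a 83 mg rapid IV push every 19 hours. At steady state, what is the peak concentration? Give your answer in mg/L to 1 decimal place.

3.0 mg/L

k = ln2/t½ = ln2/7 ≈ 0.099021 h⁻¹; fraction remaining f = e^(−kτ) = e^(−0.099021×19) ≈ 0.1524.
At steady state, accumulation factor R = 1/(1 − e^(−kτ)) ≈ 1.1798.
Each bolus raises the concentration by D/Vd = 83/33 ≈ 2.515 mg/L.
Steady-state peak Cmax,ss = C₀·R ≈ 2.515 × 1.1798 ≈ 2.967 mg/L.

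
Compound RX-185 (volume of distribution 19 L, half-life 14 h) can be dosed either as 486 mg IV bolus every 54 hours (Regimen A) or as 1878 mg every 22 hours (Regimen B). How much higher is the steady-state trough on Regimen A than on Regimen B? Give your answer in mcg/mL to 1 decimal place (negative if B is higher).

-48.2 mcg/mL

Regimen A: f = (1/2)^(54/14) ≈ 0.0690; Cmin,ss = (486/19)·f/(1−f) ≈ 1.896 mcg/mL.
Regimen B: f = (1/2)^(22/14) ≈ 0.3365; Cmin,ss = (1878/19)·f/(1−f) ≈ 50.129 mcg/mL.
Difference ≈ 1.896 − 50.129 ≈ -48.233 mcg/mL.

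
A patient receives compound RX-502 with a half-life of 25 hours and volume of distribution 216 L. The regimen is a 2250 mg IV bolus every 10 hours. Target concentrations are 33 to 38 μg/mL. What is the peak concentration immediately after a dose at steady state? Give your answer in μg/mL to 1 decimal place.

Over one 10-h interval, 10/25 ≈ 0.4 half-lives elapse, leaving f ≈ 0.7579 of each dose.
At steady state, accumulation factor R = 1/(1 − e^(−kτ)) ≈ 4.1305.
Each bolus raises the concentration by D/Vd = 2250/216 ≈ 10.417 μg/mL.
Steady-state peak Cmax,ss = C₀·R ≈ 10.417 × 4.1305 ≈ 43.027 μg/mL.
Peak 43.0 μg/mL vs MTC 38 μg/mL: exceeds toxic threshold.

43.0 μg/mL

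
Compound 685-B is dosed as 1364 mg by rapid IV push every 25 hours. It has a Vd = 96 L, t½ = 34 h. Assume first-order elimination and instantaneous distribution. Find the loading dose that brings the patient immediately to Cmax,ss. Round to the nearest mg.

f = (1/2)^(25/34) ≈ 0.600696; accumulation ratio R = 1/(1−f) ≈ 2.50436.
Loading dose to hit Cmax,ss on first dose: D_load = D_maint·R ≈ 1364 × 2.50436 ≈ 3415.95 mg.

3416 mg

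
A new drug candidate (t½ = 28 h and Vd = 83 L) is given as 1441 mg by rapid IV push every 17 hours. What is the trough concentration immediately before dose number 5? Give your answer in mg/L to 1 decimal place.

f = (1/2)^(τ/t½) = (1/2)^(17/28) ≈ 0.6565.
C₀ = D/Vd = 1441/83 ≈ 17.361 mg/L.
Before the 5th dose, 4 doses have been given. Superposition: Cmin = C₀·(f + f² + … + f^4).
≈ 17.361 × (0.6565 + 0.4310 + 0.2829 + 0.1858) ≈ 17.361 × 1.5562 ≈ 27.017 mg/L.

27.0 mg/L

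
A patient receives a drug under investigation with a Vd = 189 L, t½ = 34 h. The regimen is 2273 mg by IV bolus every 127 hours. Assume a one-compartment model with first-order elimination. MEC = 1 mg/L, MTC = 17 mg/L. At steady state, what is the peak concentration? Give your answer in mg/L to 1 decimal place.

Over one 127-h interval, 127/34 ≈ 3.7353 half-lives elapse, leaving f ≈ 0.0751 of each dose.
Accumulation ratio R = 1/(1 − f) ≈ 1/0.9249 ≈ 1.0812.
Each bolus raises the concentration by D/Vd = 2273/189 ≈ 12.026 mg/L.
Cmax,ss = C₀/(1 − f) ≈ 12.026/0.9249 ≈ 13.002 mg/L.
Peak 13.0 mg/L vs MTC 17 mg/L: below toxic threshold.

13.0 mg/L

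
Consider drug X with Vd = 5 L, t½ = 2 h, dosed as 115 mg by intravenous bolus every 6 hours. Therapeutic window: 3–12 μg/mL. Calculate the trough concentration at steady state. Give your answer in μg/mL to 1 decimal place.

The dosing interval is 3 half-lives, so f = 2^(−3) = 0.125.
At steady state, R = 1/(1 − 0.125) = 8/7.
Single-dose peak C₀ = D/Vd = 115/5 = 23 μg/mL.
Steady-state peak Cmax,ss = C₀·R = 23 × 8/7 ≈ 26.286 μg/mL.
Steady-state trough Cmin,ss = Cmax,ss·f ≈ 26.286 × 0.125 ≈ 3.286 μg/mL.
Trough 3.3 μg/mL vs MEC 3 μg/mL: adequate.

3.3 μg/mL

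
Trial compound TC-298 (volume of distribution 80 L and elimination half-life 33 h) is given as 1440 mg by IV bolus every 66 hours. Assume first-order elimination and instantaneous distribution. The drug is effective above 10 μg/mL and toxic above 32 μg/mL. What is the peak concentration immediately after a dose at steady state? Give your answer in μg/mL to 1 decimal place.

24.0 μg/mL

The dosing interval is 2 half-lives, so f = 2^(−2) = 0.25.
At steady state, R = 1/(1 − 0.25) = 4/3.
Single-dose peak C₀ = D/Vd = 1440/80 = 18 μg/mL.
Steady-state peak Cmax,ss = C₀·R = 18 × 4/3 ≈ 24.000 μg/mL.
Peak 24.0 μg/mL vs MTC 32 μg/mL: below toxic threshold.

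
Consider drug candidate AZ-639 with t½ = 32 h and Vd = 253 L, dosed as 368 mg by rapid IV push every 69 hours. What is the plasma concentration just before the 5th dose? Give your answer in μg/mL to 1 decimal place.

0.4 μg/mL

f = (1/2)^(τ/t½) = (1/2)^(69/32) ≈ 0.2243.
C₀ = D/Vd = 368/253 ≈ 1.455 μg/mL.
Before the 5th dose, 4 doses have been given. Superposition: Cmin = C₀·(f + f² + … + f^4).
≈ 1.455 × (0.2243 + 0.0503 + 0.0113 + 0.0025) ≈ 1.455 × 0.2884 ≈ 0.420 μg/mL.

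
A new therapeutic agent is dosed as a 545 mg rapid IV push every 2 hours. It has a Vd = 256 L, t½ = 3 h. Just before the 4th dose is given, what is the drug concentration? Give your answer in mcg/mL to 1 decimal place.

f = (1/2)^(τ/t½) = (1/2)^(2/3) ≈ 0.6300.
C₀ = D/Vd = 545/256 ≈ 2.129 mcg/mL.
Before the 4th dose, 3 doses have been given. Superposition: Cmin = C₀·(f + f² + … + f^3).
≈ 2.129 × (0.6300 + 0.3969 + 0.2500) ≈ 2.129 × 1.2769 ≈ 2.719 mcg/mL.

2.7 mcg/mL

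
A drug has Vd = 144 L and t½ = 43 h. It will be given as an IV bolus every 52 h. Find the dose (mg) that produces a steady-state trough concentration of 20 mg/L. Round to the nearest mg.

3779 mg

τ/t½ = 52/43 ≈ 1.2093, so f = (1/2)^(52/43) ≈ 0.432478.
Cmin,ss = (D/Vd)·f/(1−f), so D = Cmin,ss·Vd·(1−f)/f.
D = 20 × 144 × (1−f)/f ≈ 20 × 144 × 1.31226 ≈ 3779.31 mg.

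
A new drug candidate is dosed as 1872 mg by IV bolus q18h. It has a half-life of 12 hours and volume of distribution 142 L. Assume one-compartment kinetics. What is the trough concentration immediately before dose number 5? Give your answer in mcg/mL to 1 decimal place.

7.1 mcg/mL

f = (1/2)^(τ/t½) = (1/2)^(18/12) ≈ 0.3536.
C₀ = D/Vd = 1872/142 ≈ 13.183 mcg/mL.
Before the 5th dose, 4 doses have been given. Superposition: Cmin = C₀·(f + f² + … + f^4).
≈ 13.183 × (0.3536 + 0.1250 + 0.0442 + 0.0156) ≈ 13.183 × 0.5384 ≈ 7.098 mcg/mL.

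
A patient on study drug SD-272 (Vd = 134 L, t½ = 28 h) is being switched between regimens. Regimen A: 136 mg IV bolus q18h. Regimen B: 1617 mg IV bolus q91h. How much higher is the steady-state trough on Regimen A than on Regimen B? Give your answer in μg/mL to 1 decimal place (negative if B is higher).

0.4 μg/mL

Regimen A: f = (1/2)^(18/28) ≈ 0.6404; Cmin,ss = (136/134)·f/(1−f) ≈ 1.807 μg/mL.
Regimen B: f = (1/2)^(91/28) ≈ 0.1051; Cmin,ss = (1617/134)·f/(1−f) ≈ 1.417 μg/mL.
Difference ≈ 1.807 − 1.417 ≈ 0.390 μg/mL.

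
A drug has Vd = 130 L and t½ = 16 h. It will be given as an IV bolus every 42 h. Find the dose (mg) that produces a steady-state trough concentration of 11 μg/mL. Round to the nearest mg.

7391 mg

τ/t½ = 42/16 ≈ 2.625, so f = (1/2)^(42/16) ≈ 0.162105.
Cmin,ss = (D/Vd)·f/(1−f), so D = Cmin,ss·Vd·(1−f)/f.
D = 11 × 130 × (1−f)/f ≈ 11 × 130 × 5.16884 ≈ 7391.44 mg.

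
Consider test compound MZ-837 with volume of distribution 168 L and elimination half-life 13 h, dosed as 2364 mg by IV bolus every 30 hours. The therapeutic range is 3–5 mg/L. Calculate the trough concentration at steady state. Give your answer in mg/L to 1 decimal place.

Over one 30-h interval, 30/13 ≈ 2.3077 half-lives elapse, leaving f ≈ 0.2020 of each dose.
Single-dose peak C₀ = D/Vd = 2364/168 ≈ 14.071 mg/L.
Steady-state trough Cmin,ss = C₀·f/(1−f) ≈ 14.071 × 0.2020/0.7980 ≈ 3.562 mg/L.
Trough 3.6 mg/L vs MEC 3 mg/L: adequate.

3.6 mg/L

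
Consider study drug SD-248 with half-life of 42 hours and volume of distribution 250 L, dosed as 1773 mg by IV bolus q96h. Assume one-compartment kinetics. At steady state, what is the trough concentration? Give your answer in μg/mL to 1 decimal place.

Over one 96-h interval, 96/42 ≈ 2.2857 half-lives elapse, leaving f ≈ 0.2051 of each dose.
Single-dose peak C₀ = D/Vd = 1773/250 ≈ 7.092 μg/mL.
Steady-state trough Cmin,ss = C₀·f/(1−f) ≈ 7.092 × 0.2051/0.7949 ≈ 1.830 μg/mL.

1.8 μg/mL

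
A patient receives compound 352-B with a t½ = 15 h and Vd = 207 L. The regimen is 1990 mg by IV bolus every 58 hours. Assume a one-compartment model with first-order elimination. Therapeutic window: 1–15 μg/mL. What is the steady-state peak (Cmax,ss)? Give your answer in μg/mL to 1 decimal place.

Over one 58-h interval, 58/15 ≈ 3.8667 half-lives elapse, leaving f ≈ 0.0686 of each dose.
At steady state, accumulation factor R = 1/(1 − e^(−kτ)) ≈ 1.0737.
Each bolus raises the concentration by D/Vd = 1990/207 ≈ 9.614 μg/mL.
Steady-state peak Cmax,ss = C₀·R ≈ 9.614 × 1.0737 ≈ 10.323 μg/mL.
Peak 10.3 μg/mL vs MTC 15 μg/mL: below toxic threshold.

10.3 μg/mL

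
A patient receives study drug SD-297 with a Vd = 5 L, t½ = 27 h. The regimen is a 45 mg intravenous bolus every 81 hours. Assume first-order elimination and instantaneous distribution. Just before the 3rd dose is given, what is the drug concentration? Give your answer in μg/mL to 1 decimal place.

f = (1/2)^(τ/t½) = (1/2)^(81/27) ≈ 0.1250.
C₀ = D/Vd = 45/5 ≈ 9.000 μg/mL.
Before the 3rd dose, 2 doses have been given. Superposition: Cmin = C₀·(f + f²).
≈ 9.000 × (0.1250 + 0.0156) ≈ 9.000 × 0.1406 ≈ 1.265 μg/mL.

1.3 μg/mL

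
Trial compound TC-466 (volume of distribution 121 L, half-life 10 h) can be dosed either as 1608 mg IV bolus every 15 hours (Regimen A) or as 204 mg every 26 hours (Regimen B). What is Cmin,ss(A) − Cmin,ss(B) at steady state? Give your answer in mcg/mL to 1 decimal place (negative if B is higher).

6.9 mcg/mL

Regimen A: f = (1/2)^(15/10) ≈ 0.3536; Cmin,ss = (1608/121)·f/(1−f) ≈ 7.270 mcg/mL.
Regimen B: f = (1/2)^(26/10) ≈ 0.1649; Cmin,ss = (204/121)·f/(1−f) ≈ 0.333 mcg/mL.
Difference ≈ 7.270 − 0.333 ≈ 6.937 mcg/mL.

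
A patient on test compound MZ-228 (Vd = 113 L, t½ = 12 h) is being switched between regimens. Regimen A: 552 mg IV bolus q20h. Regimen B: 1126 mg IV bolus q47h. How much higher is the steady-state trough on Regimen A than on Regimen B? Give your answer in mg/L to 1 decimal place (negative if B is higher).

Regimen A: f = (1/2)^(20/12) ≈ 0.3150; Cmin,ss = (552/113)·f/(1−f) ≈ 2.246 mg/L.
Regimen B: f = (1/2)^(47/12) ≈ 0.0662; Cmin,ss = (1126/113)·f/(1−f) ≈ 0.706 mg/L.
Difference ≈ 2.246 − 0.706 ≈ 1.540 mg/L.

1.5 mg/L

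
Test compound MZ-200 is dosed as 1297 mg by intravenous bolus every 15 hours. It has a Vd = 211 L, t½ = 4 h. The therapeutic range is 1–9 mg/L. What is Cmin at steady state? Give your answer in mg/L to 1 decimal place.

τ/t½ = 15/4 ≈ 3.75, so fraction remaining f = (1/2)^(15/4) ≈ 0.0743.
At steady state, accumulation factor R = 1/(1 − e^(−kτ)) ≈ 1.0803.
Each bolus raises the concentration by D/Vd = 1297/211 ≈ 6.147 mg/L.
Cmax,ss = C₀/(1 − f) ≈ 6.147/0.9257 ≈ 6.640 mg/L.
One interval later, Cmin,ss = Cmax,ss·e^(−kτ) ≈ 6.640 × 0.0743 ≈ 0.493 mg/L.
Trough 0.5 mg/L vs MEC 1 mg/L: subtherapeutic.

0.5 mg/L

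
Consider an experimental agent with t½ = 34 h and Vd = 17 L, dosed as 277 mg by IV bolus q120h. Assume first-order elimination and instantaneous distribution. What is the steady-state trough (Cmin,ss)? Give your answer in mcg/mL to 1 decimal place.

Over one 120-h interval, 120/34 ≈ 3.5294 half-lives elapse, leaving f ≈ 0.0866 of each dose.
Accumulation ratio R = 1/(1 − f) ≈ 1/0.9134 ≈ 1.0948.
Single-dose peak C₀ = D/Vd = 277/17 ≈ 16.294 mcg/mL.
Steady-state peak Cmax,ss = C₀·R ≈ 16.294 × 1.0948 ≈ 17.839 mcg/mL.
Steady-state trough Cmin,ss = Cmax,ss·f ≈ 17.839 × 0.0866 ≈ 1.545 mcg/mL.

1.5 mcg/mL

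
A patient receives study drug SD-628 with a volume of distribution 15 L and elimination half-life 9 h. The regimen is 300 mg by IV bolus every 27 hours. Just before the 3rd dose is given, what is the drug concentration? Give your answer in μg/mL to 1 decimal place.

2.8 μg/mL

f = (1/2)^(τ/t½) = (1/2)^(27/9) ≈ 0.1250.
C₀ = D/Vd = 300/15 ≈ 20.000 μg/mL.
Before the 3rd dose, 2 doses have been given. Superposition: Cmin = C₀·(f + f²).
≈ 20.000 × (0.1250 + 0.0156) ≈ 20.000 × 0.1406 ≈ 2.812 μg/mL.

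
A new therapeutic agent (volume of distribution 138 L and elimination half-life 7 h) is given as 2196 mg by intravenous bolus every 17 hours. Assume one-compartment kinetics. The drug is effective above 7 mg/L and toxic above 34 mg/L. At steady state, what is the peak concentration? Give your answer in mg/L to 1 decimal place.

19.5 mg/L

k = ln2/t½ = ln2/7 ≈ 0.099021 h⁻¹; fraction remaining f = e^(−kτ) = e^(−0.099021×17) ≈ 0.1857.
At steady state, accumulation factor R = 1/(1 − e^(−kτ)) ≈ 1.2280.
Single-dose peak C₀ = D/Vd = 2196/138 ≈ 15.913 mg/L.
Steady-state peak Cmax,ss = C₀·R ≈ 15.913 × 1.2280 ≈ 19.541 mg/L.
Peak 19.5 mg/L vs MTC 34 mg/L: below toxic threshold.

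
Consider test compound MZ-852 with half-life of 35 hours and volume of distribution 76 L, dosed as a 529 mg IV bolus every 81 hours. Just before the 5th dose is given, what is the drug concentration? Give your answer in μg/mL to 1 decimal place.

f = (1/2)^(τ/t½) = (1/2)^(81/35) ≈ 0.2011.
C₀ = D/Vd = 529/76 ≈ 6.961 μg/mL.
Before the 5th dose, 4 doses have been given. Superposition: Cmin = C₀·(f + f² + … + f^4).
≈ 6.961 × (0.2011 + 0.0404 + 0.0081 + 0.0016) ≈ 6.961 × 0.2512 ≈ 1.749 μg/mL.

1.7 μg/mL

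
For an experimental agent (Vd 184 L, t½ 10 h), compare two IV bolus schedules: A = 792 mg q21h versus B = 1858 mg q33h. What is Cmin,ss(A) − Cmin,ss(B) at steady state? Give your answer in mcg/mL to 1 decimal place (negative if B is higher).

0.2 mcg/mL

Regimen A: f = (1/2)^(21/10) ≈ 0.2333; Cmin,ss = (792/184)·f/(1−f) ≈ 1.310 mcg/mL.
Regimen B: f = (1/2)^(33/10) ≈ 0.1015; Cmin,ss = (1858/184)·f/(1−f) ≈ 1.141 mcg/mL.
Difference ≈ 1.310 − 1.141 ≈ 0.169 mcg/mL.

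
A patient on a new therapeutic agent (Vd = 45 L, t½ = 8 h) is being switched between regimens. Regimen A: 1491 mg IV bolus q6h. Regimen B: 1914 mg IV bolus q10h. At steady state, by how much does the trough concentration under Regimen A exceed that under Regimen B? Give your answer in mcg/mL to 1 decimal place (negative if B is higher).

Regimen A: f = (1/2)^(6/8) ≈ 0.5946; Cmin,ss = (1491/45)·f/(1−f) ≈ 48.597 mcg/mL.
Regimen B: f = (1/2)^(10/8) ≈ 0.4204; Cmin,ss = (1914/45)·f/(1−f) ≈ 30.851 mcg/mL.
Difference ≈ 48.597 − 30.851 ≈ 17.746 mcg/mL.

17.7 mcg/mL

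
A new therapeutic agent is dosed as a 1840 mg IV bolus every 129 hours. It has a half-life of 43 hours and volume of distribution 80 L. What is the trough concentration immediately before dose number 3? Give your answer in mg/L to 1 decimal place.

f = (1/2)^(τ/t½) = (1/2)^(129/43) ≈ 0.1250.
C₀ = D/Vd = 1840/80 ≈ 23.000 mg/L.
Before the 3rd dose, 2 doses have been given. Superposition: Cmin = C₀·(f + f²).
≈ 23.000 × (0.1250 + 0.0156) ≈ 23.000 × 0.1406 ≈ 3.234 mg/L.

3.2 mg/L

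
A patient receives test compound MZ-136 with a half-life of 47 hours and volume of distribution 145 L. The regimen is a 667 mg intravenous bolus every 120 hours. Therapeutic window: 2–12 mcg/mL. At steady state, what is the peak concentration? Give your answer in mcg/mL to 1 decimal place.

5.5 mcg/mL

k = ln2/t½ = ln2/47 ≈ 0.014748 h⁻¹; fraction remaining f = e^(−kτ) = e^(−0.014748×120) ≈ 0.1704.
At steady state, accumulation factor R = 1/(1 − e^(−kτ)) ≈ 1.2054.
Single-dose peak C₀ = D/Vd = 667/145 ≈ 4.600 mcg/mL.
Steady-state peak Cmax,ss = C₀·R ≈ 4.600 × 1.2054 ≈ 5.545 mcg/mL.
Peak 5.5 mcg/mL vs MTC 12 mcg/mL: below toxic threshold.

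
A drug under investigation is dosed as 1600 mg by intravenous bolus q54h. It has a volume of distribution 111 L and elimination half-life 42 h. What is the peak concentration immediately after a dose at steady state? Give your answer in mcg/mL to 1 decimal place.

24.4 mcg/mL

Over one 54-h interval, 54/42 ≈ 1.2857 half-lives elapse, leaving f ≈ 0.4102 of each dose.
Accumulation ratio R = 1/(1 − f) ≈ 1/0.5898 ≈ 1.6955.
Single-dose peak C₀ = D/Vd = 1600/111 ≈ 14.414 mcg/mL.
Steady-state peak Cmax,ss = C₀·R ≈ 14.414 × 1.6955 ≈ 24.439 mcg/mL.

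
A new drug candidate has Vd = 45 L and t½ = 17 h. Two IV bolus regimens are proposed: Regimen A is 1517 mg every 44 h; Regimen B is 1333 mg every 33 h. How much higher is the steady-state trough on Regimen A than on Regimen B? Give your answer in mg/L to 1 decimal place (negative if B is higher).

Regimen A: f = (1/2)^(44/17) ≈ 0.1663; Cmin,ss = (1517/45)·f/(1−f) ≈ 6.724 mg/L.
Regimen B: f = (1/2)^(33/17) ≈ 0.2604; Cmin,ss = (1333/45)·f/(1−f) ≈ 10.429 mg/L.
Difference ≈ 6.724 − 10.429 ≈ -3.705 mg/L.

-3.7 mg/L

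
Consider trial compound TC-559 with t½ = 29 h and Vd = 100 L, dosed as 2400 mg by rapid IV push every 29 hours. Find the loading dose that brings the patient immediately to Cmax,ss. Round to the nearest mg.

4800 mg

f = (1/2)^(29/29) ≈ 0.500000; accumulation ratio R = 1/(1−f) ≈ 2.00000.
Loading dose to hit Cmax,ss on first dose: D_load = D_maint·R ≈ 2400 × 2.00000 ≈ 4800.00 mg.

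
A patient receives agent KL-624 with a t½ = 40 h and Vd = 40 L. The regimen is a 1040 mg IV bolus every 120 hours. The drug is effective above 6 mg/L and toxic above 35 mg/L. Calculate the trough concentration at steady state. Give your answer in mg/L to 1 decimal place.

τ = 120 h = 3 half-lives, so f = (1/2)^3 = 0.125.
At steady state, R = 1/(1 − 0.125) = 8/7.
Single-dose peak C₀ = D/Vd = 1040/40 = 26 mg/L.
Steady-state peak Cmax,ss = C₀·R = 26 × 8/7 ≈ 29.714 mg/L.
Steady-state trough Cmin,ss = Cmax,ss·f ≈ 29.714 × 0.125 ≈ 3.714 mg/L.
Trough 3.7 mg/L vs MEC 6 mg/L: subtherapeutic.

3.7 mg/L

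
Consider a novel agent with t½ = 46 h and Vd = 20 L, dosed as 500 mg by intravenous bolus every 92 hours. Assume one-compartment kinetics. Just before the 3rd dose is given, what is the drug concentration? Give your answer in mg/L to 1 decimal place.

f = (1/2)^(τ/t½) = (1/2)^(92/46) ≈ 0.2500.
C₀ = D/Vd = 500/20 ≈ 25.000 mg/L.
Before the 3rd dose, 2 doses have been given. Superposition: Cmin = C₀·(f + f²).
≈ 25.000 × (0.2500 + 0.0625) ≈ 25.000 × 0.3125 ≈ 7.812 mg/L.

7.8 mg/L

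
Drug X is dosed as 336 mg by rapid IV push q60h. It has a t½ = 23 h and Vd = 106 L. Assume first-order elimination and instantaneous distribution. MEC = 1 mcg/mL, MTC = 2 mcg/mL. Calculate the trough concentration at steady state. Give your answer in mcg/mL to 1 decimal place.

0.6 mcg/mL

Over one 60-h interval, 60/23 ≈ 2.6087 half-lives elapse, leaving f ≈ 0.1639 of each dose.
Accumulation ratio R = 1/(1 − f) ≈ 1/0.8361 ≈ 1.1960.
Single-dose peak C₀ = D/Vd = 336/106 ≈ 3.170 mcg/mL.
Steady-state peak Cmax,ss = C₀·R ≈ 3.170 × 1.1960 ≈ 3.791 mcg/mL.
One interval later, Cmin,ss = Cmax,ss·e^(−kτ) ≈ 3.791 × 0.1639 ≈ 0.621 mcg/mL.
Trough 0.6 mcg/mL vs MEC 1 mcg/mL: subtherapeutic.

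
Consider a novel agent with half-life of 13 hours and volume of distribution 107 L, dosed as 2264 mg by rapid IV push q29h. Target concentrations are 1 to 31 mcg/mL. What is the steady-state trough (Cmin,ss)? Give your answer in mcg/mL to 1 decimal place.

5.7 mcg/mL

k = ln2/t½ = ln2/13 ≈ 0.053319 h⁻¹; fraction remaining f = e^(−kτ) = e^(−0.053319×29) ≈ 0.2130.
Accumulation ratio R = 1/(1 − f) ≈ 1/0.7870 ≈ 1.2706.
Each bolus raises the concentration by D/Vd = 2264/107 ≈ 21.159 mcg/mL.
Cmax,ss = C₀/(1 − f) ≈ 21.159/0.7870 ≈ 26.886 mcg/mL.
Steady-state trough Cmin,ss = Cmax,ss·f ≈ 26.886 × 0.2130 ≈ 5.727 mcg/mL.
Trough 5.7 mcg/mL vs MEC 1 mcg/mL: adequate.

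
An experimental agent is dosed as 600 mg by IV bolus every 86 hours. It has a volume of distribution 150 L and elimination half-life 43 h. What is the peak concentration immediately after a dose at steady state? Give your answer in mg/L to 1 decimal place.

5.3 mg/L

The dosing interval is 2 half-lives, so f = 2^(−2) = 0.25.
Accumulation ratio R = 1/(1 − f) = 1/0.75 = 4/3.
Single-dose peak C₀ = D/Vd = 600/150 = 4 mg/L.
Steady-state peak Cmax,ss = C₀·R = 4 × 4/3 ≈ 5.333 mg/L.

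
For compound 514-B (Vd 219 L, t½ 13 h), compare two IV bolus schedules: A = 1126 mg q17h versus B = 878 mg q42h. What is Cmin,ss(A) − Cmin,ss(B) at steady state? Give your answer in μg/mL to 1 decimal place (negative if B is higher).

3.0 μg/mL

Regimen A: f = (1/2)^(17/13) ≈ 0.4040; Cmin,ss = (1126/219)·f/(1−f) ≈ 3.485 μg/mL.
Regimen B: f = (1/2)^(42/13) ≈ 0.1065; Cmin,ss = (878/219)·f/(1−f) ≈ 0.478 μg/mL.
Difference ≈ 3.485 − 0.478 ≈ 3.007 μg/mL.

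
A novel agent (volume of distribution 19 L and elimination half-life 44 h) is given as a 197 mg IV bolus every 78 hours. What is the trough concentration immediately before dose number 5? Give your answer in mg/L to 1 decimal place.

f = (1/2)^(τ/t½) = (1/2)^(78/44) ≈ 0.2927.
C₀ = D/Vd = 197/19 ≈ 10.368 mg/L.
Before the 5th dose, 4 doses have been given. Superposition: Cmin = C₀·(f + f² + … + f^4).
≈ 10.368 × (0.2927 + 0.0857 + 0.0251 + 0.0073) ≈ 10.368 × 0.4108 ≈ 4.259 mg/L.

4.3 mg/L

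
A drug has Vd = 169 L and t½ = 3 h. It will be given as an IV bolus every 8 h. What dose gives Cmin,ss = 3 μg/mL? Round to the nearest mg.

2712 mg

τ/t½ = 8/3 ≈ 2.6667, so f = (1/2)^(8/3) ≈ 0.157490.
Cmin,ss = (D/Vd)·f/(1−f), so D = Cmin,ss·Vd·(1−f)/f.
D = 3 × 169 × (1−f)/f ≈ 3 × 169 × 5.34961 ≈ 2712.25 mg.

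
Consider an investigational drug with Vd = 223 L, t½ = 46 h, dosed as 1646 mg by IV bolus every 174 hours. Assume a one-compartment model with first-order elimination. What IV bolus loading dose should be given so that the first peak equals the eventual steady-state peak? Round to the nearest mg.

f = (1/2)^(174/46) ≈ 0.072664; accumulation ratio R = 1/(1−f) ≈ 1.07836.
Loading dose to hit Cmax,ss on first dose: D_load = D_maint·R ≈ 1646 × 1.07836 ≈ 1774.98 mg.

1775 mg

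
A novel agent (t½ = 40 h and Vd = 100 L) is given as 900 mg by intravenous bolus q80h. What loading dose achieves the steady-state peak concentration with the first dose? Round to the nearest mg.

1200 mg

f = (1/2)^(80/40) ≈ 0.250000; accumulation ratio R = 1/(1−f) ≈ 1.33333.
Loading dose to hit Cmax,ss on first dose: D_load = D_maint·R ≈ 900 × 1.33333 ≈ 1200.00 mg.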